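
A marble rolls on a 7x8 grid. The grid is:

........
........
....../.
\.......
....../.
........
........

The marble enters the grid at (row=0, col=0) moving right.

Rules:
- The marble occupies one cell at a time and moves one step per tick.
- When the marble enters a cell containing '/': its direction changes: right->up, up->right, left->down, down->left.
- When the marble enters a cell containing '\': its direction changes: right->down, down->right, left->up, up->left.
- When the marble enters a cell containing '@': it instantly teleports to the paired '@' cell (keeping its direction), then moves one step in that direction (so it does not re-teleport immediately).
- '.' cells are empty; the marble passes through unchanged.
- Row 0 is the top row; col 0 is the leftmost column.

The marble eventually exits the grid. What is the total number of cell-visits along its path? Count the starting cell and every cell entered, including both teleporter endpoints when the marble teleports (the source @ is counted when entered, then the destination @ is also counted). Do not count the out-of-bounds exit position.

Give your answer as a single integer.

Answer: 8

Derivation:
Step 1: enter (0,0), '.' pass, move right to (0,1)
Step 2: enter (0,1), '.' pass, move right to (0,2)
Step 3: enter (0,2), '.' pass, move right to (0,3)
Step 4: enter (0,3), '.' pass, move right to (0,4)
Step 5: enter (0,4), '.' pass, move right to (0,5)
Step 6: enter (0,5), '.' pass, move right to (0,6)
Step 7: enter (0,6), '.' pass, move right to (0,7)
Step 8: enter (0,7), '.' pass, move right to (0,8)
Step 9: at (0,8) — EXIT via right edge, pos 0
Path length (cell visits): 8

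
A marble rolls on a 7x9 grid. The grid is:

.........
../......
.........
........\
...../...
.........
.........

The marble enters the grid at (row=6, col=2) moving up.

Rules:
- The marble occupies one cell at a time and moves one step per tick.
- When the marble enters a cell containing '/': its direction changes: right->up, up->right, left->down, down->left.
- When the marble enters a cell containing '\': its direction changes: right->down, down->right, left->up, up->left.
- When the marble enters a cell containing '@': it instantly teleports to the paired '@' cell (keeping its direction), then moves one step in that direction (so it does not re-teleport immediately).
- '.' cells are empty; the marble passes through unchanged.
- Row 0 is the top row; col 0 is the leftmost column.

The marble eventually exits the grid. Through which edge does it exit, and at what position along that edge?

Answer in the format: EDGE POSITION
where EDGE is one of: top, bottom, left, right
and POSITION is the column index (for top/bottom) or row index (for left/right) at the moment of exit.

Step 1: enter (6,2), '.' pass, move up to (5,2)
Step 2: enter (5,2), '.' pass, move up to (4,2)
Step 3: enter (4,2), '.' pass, move up to (3,2)
Step 4: enter (3,2), '.' pass, move up to (2,2)
Step 5: enter (2,2), '.' pass, move up to (1,2)
Step 6: enter (1,2), '/' deflects up->right, move right to (1,3)
Step 7: enter (1,3), '.' pass, move right to (1,4)
Step 8: enter (1,4), '.' pass, move right to (1,5)
Step 9: enter (1,5), '.' pass, move right to (1,6)
Step 10: enter (1,6), '.' pass, move right to (1,7)
Step 11: enter (1,7), '.' pass, move right to (1,8)
Step 12: enter (1,8), '.' pass, move right to (1,9)
Step 13: at (1,9) — EXIT via right edge, pos 1

Answer: right 1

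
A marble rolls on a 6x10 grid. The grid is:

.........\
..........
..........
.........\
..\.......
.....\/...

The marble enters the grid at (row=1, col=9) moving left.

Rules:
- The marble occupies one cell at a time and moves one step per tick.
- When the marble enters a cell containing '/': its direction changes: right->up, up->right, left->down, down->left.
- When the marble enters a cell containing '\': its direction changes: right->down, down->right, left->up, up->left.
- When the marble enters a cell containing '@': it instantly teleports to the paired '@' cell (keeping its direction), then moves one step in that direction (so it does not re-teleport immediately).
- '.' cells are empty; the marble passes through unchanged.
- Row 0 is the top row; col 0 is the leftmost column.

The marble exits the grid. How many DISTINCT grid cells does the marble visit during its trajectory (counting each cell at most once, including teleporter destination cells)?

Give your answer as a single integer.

Step 1: enter (1,9), '.' pass, move left to (1,8)
Step 2: enter (1,8), '.' pass, move left to (1,7)
Step 3: enter (1,7), '.' pass, move left to (1,6)
Step 4: enter (1,6), '.' pass, move left to (1,5)
Step 5: enter (1,5), '.' pass, move left to (1,4)
Step 6: enter (1,4), '.' pass, move left to (1,3)
Step 7: enter (1,3), '.' pass, move left to (1,2)
Step 8: enter (1,2), '.' pass, move left to (1,1)
Step 9: enter (1,1), '.' pass, move left to (1,0)
Step 10: enter (1,0), '.' pass, move left to (1,-1)
Step 11: at (1,-1) — EXIT via left edge, pos 1
Distinct cells visited: 10 (path length 10)

Answer: 10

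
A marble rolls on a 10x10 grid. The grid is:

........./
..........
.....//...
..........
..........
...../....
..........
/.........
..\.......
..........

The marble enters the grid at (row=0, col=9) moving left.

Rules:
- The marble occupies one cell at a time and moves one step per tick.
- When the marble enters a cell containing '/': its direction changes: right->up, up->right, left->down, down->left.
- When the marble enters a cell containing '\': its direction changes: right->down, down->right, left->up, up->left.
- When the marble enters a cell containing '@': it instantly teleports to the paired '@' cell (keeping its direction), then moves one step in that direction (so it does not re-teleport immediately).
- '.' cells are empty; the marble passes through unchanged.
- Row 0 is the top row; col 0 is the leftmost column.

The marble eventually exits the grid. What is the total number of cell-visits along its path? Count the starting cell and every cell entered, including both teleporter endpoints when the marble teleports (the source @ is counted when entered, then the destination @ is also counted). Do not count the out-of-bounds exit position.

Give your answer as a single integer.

Step 1: enter (0,9), '/' deflects left->down, move down to (1,9)
Step 2: enter (1,9), '.' pass, move down to (2,9)
Step 3: enter (2,9), '.' pass, move down to (3,9)
Step 4: enter (3,9), '.' pass, move down to (4,9)
Step 5: enter (4,9), '.' pass, move down to (5,9)
Step 6: enter (5,9), '.' pass, move down to (6,9)
Step 7: enter (6,9), '.' pass, move down to (7,9)
Step 8: enter (7,9), '.' pass, move down to (8,9)
Step 9: enter (8,9), '.' pass, move down to (9,9)
Step 10: enter (9,9), '.' pass, move down to (10,9)
Step 11: at (10,9) — EXIT via bottom edge, pos 9
Path length (cell visits): 10

Answer: 10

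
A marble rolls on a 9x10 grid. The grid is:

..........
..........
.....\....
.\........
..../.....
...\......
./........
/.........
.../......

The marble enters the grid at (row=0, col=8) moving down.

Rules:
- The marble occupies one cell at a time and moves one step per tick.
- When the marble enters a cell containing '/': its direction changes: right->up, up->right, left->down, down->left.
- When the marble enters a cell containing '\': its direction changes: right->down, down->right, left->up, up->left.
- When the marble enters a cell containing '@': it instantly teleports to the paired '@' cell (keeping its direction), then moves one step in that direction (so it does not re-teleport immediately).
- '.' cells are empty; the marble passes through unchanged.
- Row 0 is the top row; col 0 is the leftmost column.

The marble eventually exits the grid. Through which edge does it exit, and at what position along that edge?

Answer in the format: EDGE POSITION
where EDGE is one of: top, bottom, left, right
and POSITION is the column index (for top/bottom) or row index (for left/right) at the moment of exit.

Answer: bottom 8

Derivation:
Step 1: enter (0,8), '.' pass, move down to (1,8)
Step 2: enter (1,8), '.' pass, move down to (2,8)
Step 3: enter (2,8), '.' pass, move down to (3,8)
Step 4: enter (3,8), '.' pass, move down to (4,8)
Step 5: enter (4,8), '.' pass, move down to (5,8)
Step 6: enter (5,8), '.' pass, move down to (6,8)
Step 7: enter (6,8), '.' pass, move down to (7,8)
Step 8: enter (7,8), '.' pass, move down to (8,8)
Step 9: enter (8,8), '.' pass, move down to (9,8)
Step 10: at (9,8) — EXIT via bottom edge, pos 8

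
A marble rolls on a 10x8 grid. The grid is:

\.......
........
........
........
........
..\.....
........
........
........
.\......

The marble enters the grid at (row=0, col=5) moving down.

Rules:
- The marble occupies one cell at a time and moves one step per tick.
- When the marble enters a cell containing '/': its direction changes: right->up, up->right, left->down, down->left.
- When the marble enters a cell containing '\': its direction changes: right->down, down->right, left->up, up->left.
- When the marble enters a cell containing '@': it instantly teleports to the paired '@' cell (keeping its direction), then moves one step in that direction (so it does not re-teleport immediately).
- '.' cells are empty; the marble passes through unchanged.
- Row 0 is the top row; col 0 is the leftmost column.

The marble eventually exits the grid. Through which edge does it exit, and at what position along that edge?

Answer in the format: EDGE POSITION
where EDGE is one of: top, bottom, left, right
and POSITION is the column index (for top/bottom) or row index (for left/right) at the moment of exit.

Answer: bottom 5

Derivation:
Step 1: enter (0,5), '.' pass, move down to (1,5)
Step 2: enter (1,5), '.' pass, move down to (2,5)
Step 3: enter (2,5), '.' pass, move down to (3,5)
Step 4: enter (3,5), '.' pass, move down to (4,5)
Step 5: enter (4,5), '.' pass, move down to (5,5)
Step 6: enter (5,5), '.' pass, move down to (6,5)
Step 7: enter (6,5), '.' pass, move down to (7,5)
Step 8: enter (7,5), '.' pass, move down to (8,5)
Step 9: enter (8,5), '.' pass, move down to (9,5)
Step 10: enter (9,5), '.' pass, move down to (10,5)
Step 11: at (10,5) — EXIT via bottom edge, pos 5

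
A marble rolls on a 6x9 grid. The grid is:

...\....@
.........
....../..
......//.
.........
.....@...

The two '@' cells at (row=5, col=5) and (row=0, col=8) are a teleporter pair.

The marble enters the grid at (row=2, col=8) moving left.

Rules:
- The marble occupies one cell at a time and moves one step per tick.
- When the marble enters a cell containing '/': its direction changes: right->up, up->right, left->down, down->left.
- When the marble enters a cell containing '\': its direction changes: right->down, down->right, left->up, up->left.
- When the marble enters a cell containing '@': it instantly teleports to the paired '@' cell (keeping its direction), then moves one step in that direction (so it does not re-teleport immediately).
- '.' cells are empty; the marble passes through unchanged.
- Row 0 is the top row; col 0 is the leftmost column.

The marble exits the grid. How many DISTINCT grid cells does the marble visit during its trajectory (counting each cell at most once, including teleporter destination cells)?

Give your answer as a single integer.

Answer: 10

Derivation:
Step 1: enter (2,8), '.' pass, move left to (2,7)
Step 2: enter (2,7), '.' pass, move left to (2,6)
Step 3: enter (2,6), '/' deflects left->down, move down to (3,6)
Step 4: enter (3,6), '/' deflects down->left, move left to (3,5)
Step 5: enter (3,5), '.' pass, move left to (3,4)
Step 6: enter (3,4), '.' pass, move left to (3,3)
Step 7: enter (3,3), '.' pass, move left to (3,2)
Step 8: enter (3,2), '.' pass, move left to (3,1)
Step 9: enter (3,1), '.' pass, move left to (3,0)
Step 10: enter (3,0), '.' pass, move left to (3,-1)
Step 11: at (3,-1) — EXIT via left edge, pos 3
Distinct cells visited: 10 (path length 10)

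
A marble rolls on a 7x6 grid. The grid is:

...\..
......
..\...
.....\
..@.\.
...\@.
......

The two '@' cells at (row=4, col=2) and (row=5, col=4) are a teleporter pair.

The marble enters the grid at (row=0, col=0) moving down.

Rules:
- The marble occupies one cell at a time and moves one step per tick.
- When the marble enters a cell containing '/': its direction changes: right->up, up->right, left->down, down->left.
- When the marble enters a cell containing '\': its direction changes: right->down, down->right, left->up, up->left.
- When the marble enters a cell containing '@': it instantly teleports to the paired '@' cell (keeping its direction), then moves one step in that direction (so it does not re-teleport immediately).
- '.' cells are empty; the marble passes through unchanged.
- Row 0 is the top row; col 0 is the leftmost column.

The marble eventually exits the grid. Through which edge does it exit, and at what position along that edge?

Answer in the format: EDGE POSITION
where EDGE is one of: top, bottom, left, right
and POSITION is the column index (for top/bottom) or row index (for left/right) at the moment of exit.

Step 1: enter (0,0), '.' pass, move down to (1,0)
Step 2: enter (1,0), '.' pass, move down to (2,0)
Step 3: enter (2,0), '.' pass, move down to (3,0)
Step 4: enter (3,0), '.' pass, move down to (4,0)
Step 5: enter (4,0), '.' pass, move down to (5,0)
Step 6: enter (5,0), '.' pass, move down to (6,0)
Step 7: enter (6,0), '.' pass, move down to (7,0)
Step 8: at (7,0) — EXIT via bottom edge, pos 0

Answer: bottom 0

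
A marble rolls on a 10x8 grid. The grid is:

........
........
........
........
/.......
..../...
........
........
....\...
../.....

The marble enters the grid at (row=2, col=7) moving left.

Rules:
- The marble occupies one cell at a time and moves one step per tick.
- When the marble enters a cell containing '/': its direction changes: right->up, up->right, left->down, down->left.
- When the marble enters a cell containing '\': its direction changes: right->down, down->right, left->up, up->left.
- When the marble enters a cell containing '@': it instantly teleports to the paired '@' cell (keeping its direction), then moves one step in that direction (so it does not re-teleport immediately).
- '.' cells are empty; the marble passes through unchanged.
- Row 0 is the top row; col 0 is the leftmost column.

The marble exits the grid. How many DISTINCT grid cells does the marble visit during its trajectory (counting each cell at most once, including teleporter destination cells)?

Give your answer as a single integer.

Step 1: enter (2,7), '.' pass, move left to (2,6)
Step 2: enter (2,6), '.' pass, move left to (2,5)
Step 3: enter (2,5), '.' pass, move left to (2,4)
Step 4: enter (2,4), '.' pass, move left to (2,3)
Step 5: enter (2,3), '.' pass, move left to (2,2)
Step 6: enter (2,2), '.' pass, move left to (2,1)
Step 7: enter (2,1), '.' pass, move left to (2,0)
Step 8: enter (2,0), '.' pass, move left to (2,-1)
Step 9: at (2,-1) — EXIT via left edge, pos 2
Distinct cells visited: 8 (path length 8)

Answer: 8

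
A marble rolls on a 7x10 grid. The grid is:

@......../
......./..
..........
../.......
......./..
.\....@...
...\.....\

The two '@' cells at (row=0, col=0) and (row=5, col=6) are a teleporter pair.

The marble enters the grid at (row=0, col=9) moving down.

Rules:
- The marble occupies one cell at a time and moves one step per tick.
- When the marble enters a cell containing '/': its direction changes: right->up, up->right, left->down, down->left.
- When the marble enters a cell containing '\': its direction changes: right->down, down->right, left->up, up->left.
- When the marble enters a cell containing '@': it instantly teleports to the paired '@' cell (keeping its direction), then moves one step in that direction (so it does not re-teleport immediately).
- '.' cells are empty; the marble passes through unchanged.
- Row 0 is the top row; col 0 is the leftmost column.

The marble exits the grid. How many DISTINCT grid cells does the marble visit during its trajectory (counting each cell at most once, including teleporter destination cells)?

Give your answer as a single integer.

Answer: 20

Derivation:
Step 1: enter (0,9), '/' deflects down->left, move left to (0,8)
Step 2: enter (0,8), '.' pass, move left to (0,7)
Step 3: enter (0,7), '.' pass, move left to (0,6)
Step 4: enter (0,6), '.' pass, move left to (0,5)
Step 5: enter (0,5), '.' pass, move left to (0,4)
Step 6: enter (0,4), '.' pass, move left to (0,3)
Step 7: enter (0,3), '.' pass, move left to (0,2)
Step 8: enter (0,2), '.' pass, move left to (0,1)
Step 9: enter (0,1), '.' pass, move left to (0,0)
Step 10: enter (0,0), '@' teleport (0,0)->(5,6), also enter (5,6), move left to (5,5)
Step 11: enter (5,5), '.' pass, move left to (5,4)
Step 12: enter (5,4), '.' pass, move left to (5,3)
Step 13: enter (5,3), '.' pass, move left to (5,2)
Step 14: enter (5,2), '.' pass, move left to (5,1)
Step 15: enter (5,1), '\' deflects left->up, move up to (4,1)
Step 16: enter (4,1), '.' pass, move up to (3,1)
Step 17: enter (3,1), '.' pass, move up to (2,1)
Step 18: enter (2,1), '.' pass, move up to (1,1)
Step 19: enter (1,1), '.' pass, move up to (0,1)
Step 20: enter (0,1), '.' pass, move up to (-1,1)
Step 21: at (-1,1) — EXIT via top edge, pos 1
Distinct cells visited: 20 (path length 21)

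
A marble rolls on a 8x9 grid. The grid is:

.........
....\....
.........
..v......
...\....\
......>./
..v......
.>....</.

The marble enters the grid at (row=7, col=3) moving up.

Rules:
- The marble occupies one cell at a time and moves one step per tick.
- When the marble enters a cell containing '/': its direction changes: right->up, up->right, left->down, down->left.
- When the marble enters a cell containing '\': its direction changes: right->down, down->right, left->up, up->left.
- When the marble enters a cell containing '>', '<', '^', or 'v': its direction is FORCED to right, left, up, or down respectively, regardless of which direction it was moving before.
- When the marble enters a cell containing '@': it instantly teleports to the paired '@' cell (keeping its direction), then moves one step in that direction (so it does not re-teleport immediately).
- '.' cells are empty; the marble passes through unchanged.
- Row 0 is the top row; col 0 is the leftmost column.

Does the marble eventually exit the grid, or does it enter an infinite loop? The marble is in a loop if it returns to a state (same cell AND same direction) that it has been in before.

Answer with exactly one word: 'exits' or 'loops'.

Step 1: enter (7,3), '.' pass, move up to (6,3)
Step 2: enter (6,3), '.' pass, move up to (5,3)
Step 3: enter (5,3), '.' pass, move up to (4,3)
Step 4: enter (4,3), '\' deflects up->left, move left to (4,2)
Step 5: enter (4,2), '.' pass, move left to (4,1)
Step 6: enter (4,1), '.' pass, move left to (4,0)
Step 7: enter (4,0), '.' pass, move left to (4,-1)
Step 8: at (4,-1) — EXIT via left edge, pos 4

Answer: exits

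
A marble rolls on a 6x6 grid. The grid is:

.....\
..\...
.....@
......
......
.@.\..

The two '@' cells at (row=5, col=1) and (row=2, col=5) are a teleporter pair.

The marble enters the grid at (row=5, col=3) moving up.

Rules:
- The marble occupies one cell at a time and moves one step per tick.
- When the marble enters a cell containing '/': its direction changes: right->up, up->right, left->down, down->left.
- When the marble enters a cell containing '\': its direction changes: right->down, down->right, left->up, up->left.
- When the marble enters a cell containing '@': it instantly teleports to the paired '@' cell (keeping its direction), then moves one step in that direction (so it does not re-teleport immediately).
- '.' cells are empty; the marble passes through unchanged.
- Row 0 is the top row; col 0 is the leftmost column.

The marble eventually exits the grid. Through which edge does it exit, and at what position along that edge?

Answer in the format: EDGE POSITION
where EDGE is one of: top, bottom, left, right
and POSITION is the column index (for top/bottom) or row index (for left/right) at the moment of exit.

Step 1: enter (5,3), '\' deflects up->left, move left to (5,2)
Step 2: enter (5,2), '.' pass, move left to (5,1)
Step 3: enter (5,1), '@' teleport (5,1)->(2,5), also enter (2,5), move left to (2,4)
Step 4: enter (2,4), '.' pass, move left to (2,3)
Step 5: enter (2,3), '.' pass, move left to (2,2)
Step 6: enter (2,2), '.' pass, move left to (2,1)
Step 7: enter (2,1), '.' pass, move left to (2,0)
Step 8: enter (2,0), '.' pass, move left to (2,-1)
Step 9: at (2,-1) — EXIT via left edge, pos 2

Answer: left 2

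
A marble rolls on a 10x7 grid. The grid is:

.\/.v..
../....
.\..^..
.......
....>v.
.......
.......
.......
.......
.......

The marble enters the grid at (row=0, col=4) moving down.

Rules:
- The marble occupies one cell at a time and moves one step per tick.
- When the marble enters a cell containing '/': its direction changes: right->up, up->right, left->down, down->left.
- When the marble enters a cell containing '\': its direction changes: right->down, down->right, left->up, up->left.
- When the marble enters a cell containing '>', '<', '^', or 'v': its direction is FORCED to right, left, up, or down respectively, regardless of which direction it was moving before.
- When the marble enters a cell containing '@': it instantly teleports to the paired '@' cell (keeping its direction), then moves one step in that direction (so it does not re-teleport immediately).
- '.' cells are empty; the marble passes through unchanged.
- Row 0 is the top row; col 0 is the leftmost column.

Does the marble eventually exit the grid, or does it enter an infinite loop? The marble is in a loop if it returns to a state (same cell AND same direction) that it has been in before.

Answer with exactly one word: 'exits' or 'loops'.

Answer: loops

Derivation:
Step 1: enter (0,4), 'v' forces down->down, move down to (1,4)
Step 2: enter (1,4), '.' pass, move down to (2,4)
Step 3: enter (2,4), '^' forces down->up, move up to (1,4)
Step 4: enter (1,4), '.' pass, move up to (0,4)
Step 5: enter (0,4), 'v' forces up->down, move down to (1,4)
Step 6: at (1,4) dir=down — LOOP DETECTED (seen before)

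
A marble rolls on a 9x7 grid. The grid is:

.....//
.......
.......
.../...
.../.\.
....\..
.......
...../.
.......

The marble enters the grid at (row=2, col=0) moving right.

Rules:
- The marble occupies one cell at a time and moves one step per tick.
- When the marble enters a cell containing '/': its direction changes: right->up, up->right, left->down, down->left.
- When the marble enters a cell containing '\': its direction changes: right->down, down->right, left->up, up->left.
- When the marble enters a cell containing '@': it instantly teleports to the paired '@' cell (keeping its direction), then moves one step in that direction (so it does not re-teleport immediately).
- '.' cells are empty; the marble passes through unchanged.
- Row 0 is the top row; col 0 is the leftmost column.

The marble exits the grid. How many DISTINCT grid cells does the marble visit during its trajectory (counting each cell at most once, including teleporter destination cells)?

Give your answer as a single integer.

Answer: 7

Derivation:
Step 1: enter (2,0), '.' pass, move right to (2,1)
Step 2: enter (2,1), '.' pass, move right to (2,2)
Step 3: enter (2,2), '.' pass, move right to (2,3)
Step 4: enter (2,3), '.' pass, move right to (2,4)
Step 5: enter (2,4), '.' pass, move right to (2,5)
Step 6: enter (2,5), '.' pass, move right to (2,6)
Step 7: enter (2,6), '.' pass, move right to (2,7)
Step 8: at (2,7) — EXIT via right edge, pos 2
Distinct cells visited: 7 (path length 7)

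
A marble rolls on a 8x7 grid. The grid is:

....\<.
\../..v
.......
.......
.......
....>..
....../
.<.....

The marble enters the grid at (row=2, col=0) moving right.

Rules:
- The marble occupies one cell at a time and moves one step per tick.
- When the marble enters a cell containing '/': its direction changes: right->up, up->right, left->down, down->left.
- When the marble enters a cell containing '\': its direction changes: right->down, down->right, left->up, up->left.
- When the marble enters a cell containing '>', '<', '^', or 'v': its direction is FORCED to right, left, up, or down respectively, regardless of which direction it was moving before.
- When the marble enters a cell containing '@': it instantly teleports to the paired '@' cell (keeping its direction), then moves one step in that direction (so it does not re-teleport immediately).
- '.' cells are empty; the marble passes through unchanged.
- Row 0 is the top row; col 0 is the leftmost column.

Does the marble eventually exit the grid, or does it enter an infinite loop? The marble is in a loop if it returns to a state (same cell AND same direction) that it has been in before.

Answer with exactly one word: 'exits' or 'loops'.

Answer: exits

Derivation:
Step 1: enter (2,0), '.' pass, move right to (2,1)
Step 2: enter (2,1), '.' pass, move right to (2,2)
Step 3: enter (2,2), '.' pass, move right to (2,3)
Step 4: enter (2,3), '.' pass, move right to (2,4)
Step 5: enter (2,4), '.' pass, move right to (2,5)
Step 6: enter (2,5), '.' pass, move right to (2,6)
Step 7: enter (2,6), '.' pass, move right to (2,7)
Step 8: at (2,7) — EXIT via right edge, pos 2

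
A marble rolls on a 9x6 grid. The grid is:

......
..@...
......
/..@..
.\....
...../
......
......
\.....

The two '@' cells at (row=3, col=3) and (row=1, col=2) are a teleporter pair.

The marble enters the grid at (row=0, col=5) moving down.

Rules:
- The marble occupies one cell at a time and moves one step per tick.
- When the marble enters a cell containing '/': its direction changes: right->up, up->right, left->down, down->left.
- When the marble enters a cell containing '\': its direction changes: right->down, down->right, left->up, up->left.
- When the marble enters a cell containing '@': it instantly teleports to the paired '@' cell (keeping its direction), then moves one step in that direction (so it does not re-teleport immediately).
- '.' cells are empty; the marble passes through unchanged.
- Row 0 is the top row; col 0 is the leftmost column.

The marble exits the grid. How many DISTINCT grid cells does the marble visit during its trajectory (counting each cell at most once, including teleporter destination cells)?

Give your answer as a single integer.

Step 1: enter (0,5), '.' pass, move down to (1,5)
Step 2: enter (1,5), '.' pass, move down to (2,5)
Step 3: enter (2,5), '.' pass, move down to (3,5)
Step 4: enter (3,5), '.' pass, move down to (4,5)
Step 5: enter (4,5), '.' pass, move down to (5,5)
Step 6: enter (5,5), '/' deflects down->left, move left to (5,4)
Step 7: enter (5,4), '.' pass, move left to (5,3)
Step 8: enter (5,3), '.' pass, move left to (5,2)
Step 9: enter (5,2), '.' pass, move left to (5,1)
Step 10: enter (5,1), '.' pass, move left to (5,0)
Step 11: enter (5,0), '.' pass, move left to (5,-1)
Step 12: at (5,-1) — EXIT via left edge, pos 5
Distinct cells visited: 11 (path length 11)

Answer: 11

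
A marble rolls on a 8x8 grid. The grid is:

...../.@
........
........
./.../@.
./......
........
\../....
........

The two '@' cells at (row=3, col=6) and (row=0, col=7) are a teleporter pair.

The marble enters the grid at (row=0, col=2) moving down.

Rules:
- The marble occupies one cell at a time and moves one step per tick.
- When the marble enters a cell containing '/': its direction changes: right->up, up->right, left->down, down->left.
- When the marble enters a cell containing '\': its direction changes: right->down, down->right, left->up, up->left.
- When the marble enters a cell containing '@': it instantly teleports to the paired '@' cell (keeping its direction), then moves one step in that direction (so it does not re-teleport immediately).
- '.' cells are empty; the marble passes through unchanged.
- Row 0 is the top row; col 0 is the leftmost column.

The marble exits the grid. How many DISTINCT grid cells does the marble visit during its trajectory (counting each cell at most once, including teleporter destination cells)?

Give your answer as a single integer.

Step 1: enter (0,2), '.' pass, move down to (1,2)
Step 2: enter (1,2), '.' pass, move down to (2,2)
Step 3: enter (2,2), '.' pass, move down to (3,2)
Step 4: enter (3,2), '.' pass, move down to (4,2)
Step 5: enter (4,2), '.' pass, move down to (5,2)
Step 6: enter (5,2), '.' pass, move down to (6,2)
Step 7: enter (6,2), '.' pass, move down to (7,2)
Step 8: enter (7,2), '.' pass, move down to (8,2)
Step 9: at (8,2) — EXIT via bottom edge, pos 2
Distinct cells visited: 8 (path length 8)

Answer: 8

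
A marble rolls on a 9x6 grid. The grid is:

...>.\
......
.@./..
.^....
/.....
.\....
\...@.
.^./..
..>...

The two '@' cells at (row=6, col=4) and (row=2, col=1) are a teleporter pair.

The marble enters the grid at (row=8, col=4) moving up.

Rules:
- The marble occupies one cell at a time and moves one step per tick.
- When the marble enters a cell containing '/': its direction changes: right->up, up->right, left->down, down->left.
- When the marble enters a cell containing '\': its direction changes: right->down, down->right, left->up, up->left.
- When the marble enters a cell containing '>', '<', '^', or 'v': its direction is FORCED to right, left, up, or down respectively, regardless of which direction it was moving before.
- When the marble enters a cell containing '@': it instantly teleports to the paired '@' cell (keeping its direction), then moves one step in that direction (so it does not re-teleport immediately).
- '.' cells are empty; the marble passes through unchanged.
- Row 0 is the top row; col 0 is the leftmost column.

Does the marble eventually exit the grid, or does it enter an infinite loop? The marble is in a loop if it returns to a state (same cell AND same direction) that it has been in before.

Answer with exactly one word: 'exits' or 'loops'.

Step 1: enter (8,4), '.' pass, move up to (7,4)
Step 2: enter (7,4), '.' pass, move up to (6,4)
Step 3: enter (6,4), '@' teleport (6,4)->(2,1), also enter (2,1), move up to (1,1)
Step 4: enter (1,1), '.' pass, move up to (0,1)
Step 5: enter (0,1), '.' pass, move up to (-1,1)
Step 6: at (-1,1) — EXIT via top edge, pos 1

Answer: exits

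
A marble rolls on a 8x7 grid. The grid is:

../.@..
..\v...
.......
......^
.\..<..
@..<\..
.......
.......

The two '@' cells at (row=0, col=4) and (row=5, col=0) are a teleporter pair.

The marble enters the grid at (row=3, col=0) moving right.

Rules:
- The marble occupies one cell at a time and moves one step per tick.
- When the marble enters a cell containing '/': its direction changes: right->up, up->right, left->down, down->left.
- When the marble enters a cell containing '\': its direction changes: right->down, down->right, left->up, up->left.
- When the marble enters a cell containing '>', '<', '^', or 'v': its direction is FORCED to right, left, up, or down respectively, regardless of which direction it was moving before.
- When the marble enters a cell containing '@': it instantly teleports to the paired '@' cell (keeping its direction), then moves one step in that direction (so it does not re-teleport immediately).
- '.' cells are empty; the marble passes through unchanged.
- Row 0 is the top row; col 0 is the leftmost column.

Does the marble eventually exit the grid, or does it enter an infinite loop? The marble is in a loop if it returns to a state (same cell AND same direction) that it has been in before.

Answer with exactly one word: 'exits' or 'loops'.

Answer: exits

Derivation:
Step 1: enter (3,0), '.' pass, move right to (3,1)
Step 2: enter (3,1), '.' pass, move right to (3,2)
Step 3: enter (3,2), '.' pass, move right to (3,3)
Step 4: enter (3,3), '.' pass, move right to (3,4)
Step 5: enter (3,4), '.' pass, move right to (3,5)
Step 6: enter (3,5), '.' pass, move right to (3,6)
Step 7: enter (3,6), '^' forces right->up, move up to (2,6)
Step 8: enter (2,6), '.' pass, move up to (1,6)
Step 9: enter (1,6), '.' pass, move up to (0,6)
Step 10: enter (0,6), '.' pass, move up to (-1,6)
Step 11: at (-1,6) — EXIT via top edge, pos 6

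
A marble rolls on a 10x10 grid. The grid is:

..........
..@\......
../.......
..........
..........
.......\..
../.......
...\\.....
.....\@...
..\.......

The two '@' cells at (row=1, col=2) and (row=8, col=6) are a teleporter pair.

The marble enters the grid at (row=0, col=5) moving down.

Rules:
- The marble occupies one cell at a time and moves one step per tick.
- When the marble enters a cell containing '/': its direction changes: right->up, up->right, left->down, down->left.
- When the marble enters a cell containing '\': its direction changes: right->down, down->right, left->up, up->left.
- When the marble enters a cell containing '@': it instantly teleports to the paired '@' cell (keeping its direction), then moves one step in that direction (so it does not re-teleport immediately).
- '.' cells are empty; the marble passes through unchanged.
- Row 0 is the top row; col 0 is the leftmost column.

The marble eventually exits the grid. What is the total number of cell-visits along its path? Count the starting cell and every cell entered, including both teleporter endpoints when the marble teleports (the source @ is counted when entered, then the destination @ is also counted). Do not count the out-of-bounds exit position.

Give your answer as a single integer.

Answer: 21

Derivation:
Step 1: enter (0,5), '.' pass, move down to (1,5)
Step 2: enter (1,5), '.' pass, move down to (2,5)
Step 3: enter (2,5), '.' pass, move down to (3,5)
Step 4: enter (3,5), '.' pass, move down to (4,5)
Step 5: enter (4,5), '.' pass, move down to (5,5)
Step 6: enter (5,5), '.' pass, move down to (6,5)
Step 7: enter (6,5), '.' pass, move down to (7,5)
Step 8: enter (7,5), '.' pass, move down to (8,5)
Step 9: enter (8,5), '\' deflects down->right, move right to (8,6)
Step 10: enter (8,6), '@' teleport (8,6)->(1,2), also enter (1,2), move right to (1,3)
Step 11: enter (1,3), '\' deflects right->down, move down to (2,3)
Step 12: enter (2,3), '.' pass, move down to (3,3)
Step 13: enter (3,3), '.' pass, move down to (4,3)
Step 14: enter (4,3), '.' pass, move down to (5,3)
Step 15: enter (5,3), '.' pass, move down to (6,3)
Step 16: enter (6,3), '.' pass, move down to (7,3)
Step 17: enter (7,3), '\' deflects down->right, move right to (7,4)
Step 18: enter (7,4), '\' deflects right->down, move down to (8,4)
Step 19: enter (8,4), '.' pass, move down to (9,4)
Step 20: enter (9,4), '.' pass, move down to (10,4)
Step 21: at (10,4) — EXIT via bottom edge, pos 4
Path length (cell visits): 21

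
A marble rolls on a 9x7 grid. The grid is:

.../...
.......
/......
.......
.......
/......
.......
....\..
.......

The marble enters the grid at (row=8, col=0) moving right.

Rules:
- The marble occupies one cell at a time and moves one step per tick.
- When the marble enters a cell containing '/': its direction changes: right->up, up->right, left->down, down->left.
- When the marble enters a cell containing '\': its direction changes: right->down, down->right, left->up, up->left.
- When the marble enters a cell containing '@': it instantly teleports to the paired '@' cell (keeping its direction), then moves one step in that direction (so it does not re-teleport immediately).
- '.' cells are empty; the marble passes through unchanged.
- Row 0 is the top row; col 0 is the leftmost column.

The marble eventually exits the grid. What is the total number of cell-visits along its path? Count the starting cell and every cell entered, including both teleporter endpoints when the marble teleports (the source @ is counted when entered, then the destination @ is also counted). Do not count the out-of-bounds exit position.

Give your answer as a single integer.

Step 1: enter (8,0), '.' pass, move right to (8,1)
Step 2: enter (8,1), '.' pass, move right to (8,2)
Step 3: enter (8,2), '.' pass, move right to (8,3)
Step 4: enter (8,3), '.' pass, move right to (8,4)
Step 5: enter (8,4), '.' pass, move right to (8,5)
Step 6: enter (8,5), '.' pass, move right to (8,6)
Step 7: enter (8,6), '.' pass, move right to (8,7)
Step 8: at (8,7) — EXIT via right edge, pos 8
Path length (cell visits): 7

Answer: 7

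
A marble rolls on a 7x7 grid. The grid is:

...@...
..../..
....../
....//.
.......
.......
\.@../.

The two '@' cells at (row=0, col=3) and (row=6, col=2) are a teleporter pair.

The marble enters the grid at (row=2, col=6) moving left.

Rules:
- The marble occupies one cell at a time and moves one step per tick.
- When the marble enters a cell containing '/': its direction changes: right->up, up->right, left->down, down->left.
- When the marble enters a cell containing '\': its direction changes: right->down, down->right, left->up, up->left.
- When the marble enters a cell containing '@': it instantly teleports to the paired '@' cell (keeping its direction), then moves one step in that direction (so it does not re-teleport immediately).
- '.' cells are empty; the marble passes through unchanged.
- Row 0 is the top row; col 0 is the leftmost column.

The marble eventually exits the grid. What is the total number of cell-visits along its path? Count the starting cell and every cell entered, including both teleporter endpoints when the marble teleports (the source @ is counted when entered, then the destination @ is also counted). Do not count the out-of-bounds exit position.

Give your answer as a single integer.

Step 1: enter (2,6), '/' deflects left->down, move down to (3,6)
Step 2: enter (3,6), '.' pass, move down to (4,6)
Step 3: enter (4,6), '.' pass, move down to (5,6)
Step 4: enter (5,6), '.' pass, move down to (6,6)
Step 5: enter (6,6), '.' pass, move down to (7,6)
Step 6: at (7,6) — EXIT via bottom edge, pos 6
Path length (cell visits): 5

Answer: 5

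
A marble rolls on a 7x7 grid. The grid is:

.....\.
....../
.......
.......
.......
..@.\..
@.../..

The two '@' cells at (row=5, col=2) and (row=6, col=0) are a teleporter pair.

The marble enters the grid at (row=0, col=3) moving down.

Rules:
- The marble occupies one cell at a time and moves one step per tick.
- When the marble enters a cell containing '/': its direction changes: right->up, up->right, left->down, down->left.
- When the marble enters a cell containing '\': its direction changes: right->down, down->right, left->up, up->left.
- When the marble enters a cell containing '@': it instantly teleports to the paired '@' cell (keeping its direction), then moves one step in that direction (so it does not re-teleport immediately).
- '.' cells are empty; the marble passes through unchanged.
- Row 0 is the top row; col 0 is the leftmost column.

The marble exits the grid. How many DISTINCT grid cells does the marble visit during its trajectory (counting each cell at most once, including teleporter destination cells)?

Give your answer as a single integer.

Answer: 7

Derivation:
Step 1: enter (0,3), '.' pass, move down to (1,3)
Step 2: enter (1,3), '.' pass, move down to (2,3)
Step 3: enter (2,3), '.' pass, move down to (3,3)
Step 4: enter (3,3), '.' pass, move down to (4,3)
Step 5: enter (4,3), '.' pass, move down to (5,3)
Step 6: enter (5,3), '.' pass, move down to (6,3)
Step 7: enter (6,3), '.' pass, move down to (7,3)
Step 8: at (7,3) — EXIT via bottom edge, pos 3
Distinct cells visited: 7 (path length 7)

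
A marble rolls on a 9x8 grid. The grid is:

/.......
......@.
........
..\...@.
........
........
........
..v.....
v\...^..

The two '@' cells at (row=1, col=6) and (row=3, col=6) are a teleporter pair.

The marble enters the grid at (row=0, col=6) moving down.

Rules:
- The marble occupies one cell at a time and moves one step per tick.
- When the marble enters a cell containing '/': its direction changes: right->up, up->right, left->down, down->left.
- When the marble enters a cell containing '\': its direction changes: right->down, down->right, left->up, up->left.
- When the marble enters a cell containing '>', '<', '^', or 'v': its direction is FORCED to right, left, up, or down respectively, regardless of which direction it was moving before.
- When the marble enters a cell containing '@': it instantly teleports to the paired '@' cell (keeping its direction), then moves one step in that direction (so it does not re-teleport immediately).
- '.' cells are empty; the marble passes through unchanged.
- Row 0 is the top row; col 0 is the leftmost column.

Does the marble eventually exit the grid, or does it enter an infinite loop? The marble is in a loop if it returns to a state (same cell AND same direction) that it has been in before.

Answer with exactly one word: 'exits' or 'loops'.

Answer: exits

Derivation:
Step 1: enter (0,6), '.' pass, move down to (1,6)
Step 2: enter (1,6), '@' teleport (1,6)->(3,6), also enter (3,6), move down to (4,6)
Step 3: enter (4,6), '.' pass, move down to (5,6)
Step 4: enter (5,6), '.' pass, move down to (6,6)
Step 5: enter (6,6), '.' pass, move down to (7,6)
Step 6: enter (7,6), '.' pass, move down to (8,6)
Step 7: enter (8,6), '.' pass, move down to (9,6)
Step 8: at (9,6) — EXIT via bottom edge, pos 6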